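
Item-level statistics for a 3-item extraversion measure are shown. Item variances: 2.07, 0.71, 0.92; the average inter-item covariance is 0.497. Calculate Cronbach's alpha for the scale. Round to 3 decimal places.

Σσᵢ² = 2.07 + 0.71 + 0.92 = 3.70
Sum of the 3 distinct covariances = 3 × 0.497 = 1.491
total variance = Σσᵢ² + 2·Σcov = 3.70 + 2 × 1.491 = 6.682
α = (3/2)·(1 − 3.70/6.682) = 0.669

α = 0.669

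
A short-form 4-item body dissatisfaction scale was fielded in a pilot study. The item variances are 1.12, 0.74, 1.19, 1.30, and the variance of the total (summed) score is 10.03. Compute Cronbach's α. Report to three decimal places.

Cronbach's α = 0.755

Σσ²ᵢ = 1.12 + 0.74 + 1.19 + 1.30 = 4.35
α = (k/(k−1))·(1 − Σσ²ᵢ/Var(T)) = (4/3)·(1 − 4.35/10.03) = 0.755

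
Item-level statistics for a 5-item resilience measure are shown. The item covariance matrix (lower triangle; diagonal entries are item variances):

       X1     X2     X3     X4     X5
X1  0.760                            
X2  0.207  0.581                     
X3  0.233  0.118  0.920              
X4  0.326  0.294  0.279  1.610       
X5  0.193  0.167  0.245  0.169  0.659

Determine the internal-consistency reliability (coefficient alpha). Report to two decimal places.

α = 0.62

Σσᵢ² = 0.760 + 0.581 + 0.920 + 1.610 + 0.659 = 4.530
Sum of off-diagonal covariances = 2.231
total variance = 4.530 + 2 × 2.231 = 8.992
α = (k/(k−1))·(1 − Σσᵢ²/total variance) = (5/4)·(1 − 4.530/8.992) = 0.62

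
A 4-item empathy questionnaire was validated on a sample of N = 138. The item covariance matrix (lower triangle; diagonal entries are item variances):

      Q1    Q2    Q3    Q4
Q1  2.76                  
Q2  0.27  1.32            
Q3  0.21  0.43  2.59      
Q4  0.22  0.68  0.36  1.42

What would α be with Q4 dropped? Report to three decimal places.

Remaining items: Q1, Q2, Q3 (k = 3).
Σσᵢ² = 2.76 + 1.32 + 2.59 = 6.67
σ²_total = 6.67 + 2 × 0.91 = 8.49
α (item deleted) = (3/2)·(1 − 6.67/8.49) = 0.322

α = 0.322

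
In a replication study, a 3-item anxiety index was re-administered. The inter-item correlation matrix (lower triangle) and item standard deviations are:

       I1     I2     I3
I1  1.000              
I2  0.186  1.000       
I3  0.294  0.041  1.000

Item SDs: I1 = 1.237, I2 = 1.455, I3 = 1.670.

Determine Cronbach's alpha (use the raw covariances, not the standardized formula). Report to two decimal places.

Σσ²ᵢ = 1.237² + 1.455² + 1.670² = 6.4361
Covariances σ_ij = r_ij · s_i · s_j:
  σ(I1,I2) = 0.186 × 1.237 × 1.455 = 0.3348
  σ(I1,I3) = 0.294 × 1.237 × 1.670 = 0.6073
  σ(I2,I3) = 0.041 × 1.455 × 1.670 = 0.0996
σ²_T = Σσ²ᵢ + 2·Σσ_ij = 6.4361 + 2 × 1.0417 = 8.5195
α = (3/2)·(1 − 6.4361/8.5195) = 0.37

α = 0.37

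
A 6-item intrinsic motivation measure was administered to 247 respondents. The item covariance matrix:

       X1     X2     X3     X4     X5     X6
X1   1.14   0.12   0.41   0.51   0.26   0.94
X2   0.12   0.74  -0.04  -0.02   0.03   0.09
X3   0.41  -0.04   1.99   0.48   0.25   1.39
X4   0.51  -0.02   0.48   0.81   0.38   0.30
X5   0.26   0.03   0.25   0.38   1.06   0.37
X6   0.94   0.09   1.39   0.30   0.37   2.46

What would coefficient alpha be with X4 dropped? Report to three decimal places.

α = 0.635

Remaining items: X1, X2, X3, X5, X6 (k = 5).
ΣVar(i) = 1.14 + 0.74 + 1.99 + 1.06 + 2.46 = 7.39
Var(T) = 7.39 + 2 × 3.82 = 15.03
α (item deleted) = (5/4)·(1 − 7.39/15.03) = 0.635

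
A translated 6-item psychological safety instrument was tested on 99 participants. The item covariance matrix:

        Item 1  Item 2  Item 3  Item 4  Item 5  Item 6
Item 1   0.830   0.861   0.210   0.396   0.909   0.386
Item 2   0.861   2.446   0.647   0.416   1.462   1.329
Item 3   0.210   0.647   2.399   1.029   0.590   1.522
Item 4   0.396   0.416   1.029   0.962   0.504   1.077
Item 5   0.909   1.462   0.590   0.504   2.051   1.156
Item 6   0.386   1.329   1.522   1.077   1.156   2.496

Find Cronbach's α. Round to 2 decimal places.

α = 0.83

Σσᵢ² = 0.830 + 2.446 + 2.399 + 0.962 + 2.051 + 2.496 = 11.184
Σ_{i<j} σ_ij = 12.494
σ²_T = 11.184 + 2 × 12.494 = 36.172
α = (k/(k−1))·(1 − Σσᵢ²/σ²_T) = (6/5)·(1 − 11.184/36.172) = 0.83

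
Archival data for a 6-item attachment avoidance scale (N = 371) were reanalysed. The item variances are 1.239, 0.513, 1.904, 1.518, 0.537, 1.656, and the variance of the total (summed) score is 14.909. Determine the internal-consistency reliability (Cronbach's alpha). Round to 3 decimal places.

ΣVar(i) = 1.239 + 0.513 + 1.904 + 1.518 + 0.537 + 1.656 = 7.367
α = (k/(k−1))·(1 − ΣVar(i)/Var(T)) = (6/5)·(1 − 7.367/14.909) = 0.607

Cronbach's alpha = 0.607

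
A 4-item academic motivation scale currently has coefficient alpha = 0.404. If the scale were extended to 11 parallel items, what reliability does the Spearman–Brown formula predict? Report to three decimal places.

Length factor m = 11/4 = 2.7500
α' = m·α / (1 + (m−1)·α)
   = 11/4 × 0.404 / (1 + (11/4 − 1) × 0.404)
   = 1.1110 / 1.7070 = 0.651

predicted reliability = 0.651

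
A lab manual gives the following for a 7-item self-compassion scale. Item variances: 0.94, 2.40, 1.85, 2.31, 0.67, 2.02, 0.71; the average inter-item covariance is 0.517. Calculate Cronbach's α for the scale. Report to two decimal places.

Cronbach's α = 0.78

ΣVar(i) = 0.94 + 2.40 + 1.85 + 2.31 + 0.67 + 2.02 + 0.71 = 10.90
Sum of the 21 distinct covariances = 21 × 0.517 = 10.857
σ²_T = ΣVar(i) + 2·Σcov = 10.90 + 2 × 10.857 = 32.614
α = (7/6)·(1 − 10.90/32.614) = 0.78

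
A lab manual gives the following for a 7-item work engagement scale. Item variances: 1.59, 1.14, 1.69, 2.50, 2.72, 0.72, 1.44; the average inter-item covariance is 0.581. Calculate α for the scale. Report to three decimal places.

Σσᵢ² = 1.59 + 1.14 + 1.69 + 2.50 + 2.72 + 0.72 + 1.44 = 11.80
Sum of the 21 distinct covariances = 21 × 0.581 = 12.201
Var(T) = Σσᵢ² + 2·Σcov = 11.80 + 2 × 12.201 = 36.202
α = (7/6)·(1 − 11.80/36.202) = 0.786

α = 0.786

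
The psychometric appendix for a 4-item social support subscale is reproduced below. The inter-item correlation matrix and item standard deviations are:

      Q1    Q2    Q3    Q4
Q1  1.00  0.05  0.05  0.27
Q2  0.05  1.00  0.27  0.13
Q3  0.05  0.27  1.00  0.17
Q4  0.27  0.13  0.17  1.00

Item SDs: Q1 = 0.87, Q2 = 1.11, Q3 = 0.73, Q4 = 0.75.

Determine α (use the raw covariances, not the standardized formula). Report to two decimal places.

α = 0.41

Σσ²ᵢ = 0.87² + 1.11² + 0.73² + 0.75² = 3.0844
Covariances σ_ij = r_ij · s_i · s_j:
  σ(Q1,Q2) = 0.05 × 0.87 × 1.11 = 0.0483
  σ(Q1,Q3) = 0.05 × 0.87 × 0.73 = 0.0318
  σ(Q1,Q4) = 0.27 × 0.87 × 0.75 = 0.1762
  σ(Q2,Q3) = 0.27 × 1.11 × 0.73 = 0.2188
  σ(Q2,Q4) = 0.13 × 1.11 × 0.75 = 0.1082
  σ(Q3,Q4) = 0.17 × 0.73 × 0.75 = 0.0931
σ²_T = Σσ²ᵢ + 2·Σσ_ij = 3.0844 + 2 × 0.6764 = 4.4372
α = (4/3)·(1 − 3.0844/4.4372) = 0.41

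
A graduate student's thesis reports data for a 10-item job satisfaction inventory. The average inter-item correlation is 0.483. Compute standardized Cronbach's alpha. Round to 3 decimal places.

α = 0.903

Standardized α = k·r̄ / (1 + (k−1)·r̄) = 10 × 0.483 / (1 + 9 × 0.483)
  = 4.8300 / 5.3470 = 0.903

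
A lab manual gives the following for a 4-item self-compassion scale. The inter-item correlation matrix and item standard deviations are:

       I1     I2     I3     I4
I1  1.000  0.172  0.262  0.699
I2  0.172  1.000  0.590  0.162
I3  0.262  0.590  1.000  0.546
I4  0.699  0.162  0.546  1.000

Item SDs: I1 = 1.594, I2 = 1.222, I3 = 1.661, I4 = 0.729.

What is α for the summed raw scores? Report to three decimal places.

Σσ²ᵢ = 1.594² + 1.222² + 1.661² + 0.729² = 7.3245
Covariances σ_ij = r_ij · s_i · s_j:
  σ(I1,I2) = 0.172 × 1.594 × 1.222 = 0.3350
  σ(I1,I3) = 0.262 × 1.594 × 1.661 = 0.6937
  σ(I1,I4) = 0.699 × 1.594 × 0.729 = 0.8123
  σ(I2,I3) = 0.590 × 1.222 × 1.661 = 1.1975
  σ(I2,I4) = 0.162 × 1.222 × 0.729 = 0.1443
  σ(I3,I4) = 0.546 × 1.661 × 0.729 = 0.6611
σ²_T = Σσ²ᵢ + 2·Σσ_ij = 7.3245 + 2 × 3.8439 = 15.0123
α = (4/3)·(1 − 7.3245/15.0123) = 0.683

α = 0.683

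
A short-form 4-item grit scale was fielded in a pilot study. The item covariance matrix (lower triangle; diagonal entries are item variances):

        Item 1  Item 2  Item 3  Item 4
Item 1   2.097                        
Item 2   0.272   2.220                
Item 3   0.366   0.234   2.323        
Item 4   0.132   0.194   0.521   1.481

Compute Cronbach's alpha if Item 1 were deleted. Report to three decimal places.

Remaining items: Item 2, Item 3, Item 4 (k = 3).
Σσᵢ² = 2.220 + 2.323 + 1.481 = 6.024
σ²_total = 6.024 + 2 × 0.949 = 7.922
α (item deleted) = (3/2)·(1 − 6.024/7.922) = 0.359

α = 0.359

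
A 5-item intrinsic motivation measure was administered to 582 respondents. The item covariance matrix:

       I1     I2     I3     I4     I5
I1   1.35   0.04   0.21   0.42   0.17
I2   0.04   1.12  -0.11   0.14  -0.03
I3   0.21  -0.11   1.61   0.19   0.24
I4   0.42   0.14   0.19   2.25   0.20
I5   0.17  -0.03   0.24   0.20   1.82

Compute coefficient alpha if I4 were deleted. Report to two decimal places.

Remaining items: I1, I2, I3, I5 (k = 4).
sum of item variances = 1.35 + 1.12 + 1.61 + 1.82 = 5.90
total variance = 5.90 + 2 × 0.52 = 6.94
α (item deleted) = (4/3)·(1 − 5.90/6.94) = 0.20

α = 0.20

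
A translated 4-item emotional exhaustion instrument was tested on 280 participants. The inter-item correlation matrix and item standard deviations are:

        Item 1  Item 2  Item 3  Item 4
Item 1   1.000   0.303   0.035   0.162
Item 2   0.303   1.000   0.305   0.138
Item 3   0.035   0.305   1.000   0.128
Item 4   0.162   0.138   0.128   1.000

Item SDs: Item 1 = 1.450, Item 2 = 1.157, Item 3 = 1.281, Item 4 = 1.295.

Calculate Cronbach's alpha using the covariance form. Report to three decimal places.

Σσ²ᵢ = 1.450² + 1.157² + 1.281² + 1.295² = 6.7591
Covariances σ_ij = r_ij · s_i · s_j:
  σ(Item 1,Item 2) = 0.303 × 1.450 × 1.157 = 0.5083
  σ(Item 1,Item 3) = 0.035 × 1.450 × 1.281 = 0.0650
  σ(Item 1,Item 4) = 0.162 × 1.450 × 1.295 = 0.3042
  σ(Item 2,Item 3) = 0.305 × 1.157 × 1.281 = 0.4520
  σ(Item 2,Item 4) = 0.138 × 1.157 × 1.295 = 0.2068
  σ(Item 3,Item 4) = 0.128 × 1.281 × 1.295 = 0.2123
σ²_T = Σσ²ᵢ + 2·Σσ_ij = 6.7591 + 2 × 1.7486 = 10.2563
α = (4/3)·(1 − 6.7591/10.2563) = 0.455

α = 0.455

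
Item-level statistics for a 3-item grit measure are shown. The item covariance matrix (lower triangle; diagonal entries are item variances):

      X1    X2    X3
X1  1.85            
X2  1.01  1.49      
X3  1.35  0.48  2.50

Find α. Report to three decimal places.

sum of item variances = 1.85 + 1.49 + 2.50 = 5.84
Σ_{i<j} σ_ij = 2.84
σ²_T = 5.84 + 2 × 2.84 = 11.52
α = (k/(k−1))·(1 − sum of item variances/σ²_T) = (3/2)·(1 − 5.84/11.52) = 0.740

α = 0.740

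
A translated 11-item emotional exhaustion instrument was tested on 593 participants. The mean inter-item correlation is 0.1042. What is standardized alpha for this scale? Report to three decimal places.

α = 0.561

Standardized α = k·r̄ / (1 + (k−1)·r̄) = 11 × 0.1042 / (1 + 10 × 0.1042)
  = 1.1462 / 2.0420 = 0.561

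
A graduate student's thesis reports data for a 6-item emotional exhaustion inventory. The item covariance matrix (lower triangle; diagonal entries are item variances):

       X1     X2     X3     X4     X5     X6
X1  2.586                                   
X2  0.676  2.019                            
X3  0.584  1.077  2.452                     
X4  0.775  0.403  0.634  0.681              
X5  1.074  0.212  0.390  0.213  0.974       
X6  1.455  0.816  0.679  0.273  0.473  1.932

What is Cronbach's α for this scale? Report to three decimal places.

Cronbach's α = 0.776

Σσᵢ² = 2.586 + 2.019 + 2.452 + 0.681 + 0.974 + 1.932 = 10.644
Sum of off-diagonal covariances = 9.734
σ²_total = 10.644 + 2 × 9.734 = 30.112
α = (k/(k−1))·(1 − Σσᵢ²/σ²_total) = (6/5)·(1 − 10.644/30.112) = 0.776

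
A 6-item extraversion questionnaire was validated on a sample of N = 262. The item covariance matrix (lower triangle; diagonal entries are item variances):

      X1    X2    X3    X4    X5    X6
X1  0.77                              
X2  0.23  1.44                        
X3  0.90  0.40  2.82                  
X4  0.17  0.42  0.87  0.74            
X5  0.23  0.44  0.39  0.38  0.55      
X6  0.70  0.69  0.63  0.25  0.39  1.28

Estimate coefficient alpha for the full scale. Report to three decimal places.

coefficient alpha = 0.781

Σσᵢ² = 0.77 + 1.44 + 2.82 + 0.74 + 0.55 + 1.28 = 7.60
Sum of the distinct covariances = 7.09
Var(T) = 7.60 + 2 × 7.09 = 21.78
α = (k/(k−1))·(1 − Σσᵢ²/Var(T)) = (6/5)·(1 − 7.60/21.78) = 0.781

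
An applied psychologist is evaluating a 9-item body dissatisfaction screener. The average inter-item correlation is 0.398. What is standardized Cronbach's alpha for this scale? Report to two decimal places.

Standardized α = k·r̄ / (1 + (k−1)·r̄) = 9 × 0.398 / (1 + 8 × 0.398)
  = 3.5820 / 4.1840 = 0.86

α = 0.86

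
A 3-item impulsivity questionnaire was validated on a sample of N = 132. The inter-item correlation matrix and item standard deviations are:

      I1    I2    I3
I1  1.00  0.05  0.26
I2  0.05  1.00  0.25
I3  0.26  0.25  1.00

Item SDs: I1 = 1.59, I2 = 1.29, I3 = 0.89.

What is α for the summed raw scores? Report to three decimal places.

Σσ²ᵢ = 1.59² + 1.29² + 0.89² = 4.9843
Covariances σ_ij = r_ij · s_i · s_j:
  σ(I1,I2) = 0.05 × 1.59 × 1.29 = 0.1026
  σ(I1,I3) = 0.26 × 1.59 × 0.89 = 0.3679
  σ(I2,I3) = 0.25 × 1.29 × 0.89 = 0.2870
σ²_T = Σσ²ᵢ + 2·Σσ_ij = 4.9843 + 2 × 0.7575 = 6.4993
α = (3/2)·(1 − 4.9843/6.4993) = 0.350

α = 0.350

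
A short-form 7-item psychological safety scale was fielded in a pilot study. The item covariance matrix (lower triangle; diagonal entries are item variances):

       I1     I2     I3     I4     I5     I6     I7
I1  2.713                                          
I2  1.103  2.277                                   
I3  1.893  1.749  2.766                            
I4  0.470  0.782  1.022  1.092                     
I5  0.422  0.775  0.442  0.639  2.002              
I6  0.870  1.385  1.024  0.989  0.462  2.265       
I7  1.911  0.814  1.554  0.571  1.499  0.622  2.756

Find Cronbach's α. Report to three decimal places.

Σσᵢ² = 2.713 + 2.277 + 2.766 + 1.092 + 2.002 + 2.265 + 2.756 = 15.871
Sum of off-diagonal covariances = 20.998
σ²_T = 15.871 + 2 × 20.998 = 57.867
α = (k/(k−1))·(1 − Σσᵢ²/σ²_T) = (7/6)·(1 − 15.871/57.867) = 0.847

Cronbach's α = 0.847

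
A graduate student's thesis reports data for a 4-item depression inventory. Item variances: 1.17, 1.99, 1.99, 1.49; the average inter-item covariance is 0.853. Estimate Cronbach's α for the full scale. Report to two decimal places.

α = 0.81

Σσ²ᵢ = 1.17 + 1.99 + 1.99 + 1.49 = 6.64
Sum of the 6 distinct covariances = 6 × 0.853 = 5.118
σ²_total = Σσ²ᵢ + 2·Σcov = 6.64 + 2 × 5.118 = 16.876
α = (4/3)·(1 − 6.64/16.876) = 0.81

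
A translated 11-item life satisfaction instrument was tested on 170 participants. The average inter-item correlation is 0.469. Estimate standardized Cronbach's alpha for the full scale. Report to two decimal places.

Standardized α = k·r̄ / (1 + (k−1)·r̄) = 11 × 0.469 / (1 + 10 × 0.469)
  = 5.1590 / 5.6900 = 0.91

standardized Cronbach's alpha = 0.91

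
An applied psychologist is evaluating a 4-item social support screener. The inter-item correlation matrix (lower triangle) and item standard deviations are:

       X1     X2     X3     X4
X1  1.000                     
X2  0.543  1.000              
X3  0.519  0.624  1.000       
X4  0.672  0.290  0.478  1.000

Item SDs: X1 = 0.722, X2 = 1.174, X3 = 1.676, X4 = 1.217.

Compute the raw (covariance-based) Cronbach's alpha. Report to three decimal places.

Cronbach's alpha = 0.775

Σσ²ᵢ = 0.722² + 1.174² + 1.676² + 1.217² = 6.1896
Covariances σ_ij = r_ij · s_i · s_j:
  σ(X1,X2) = 0.543 × 0.722 × 1.174 = 0.4603
  σ(X1,X3) = 0.519 × 0.722 × 1.676 = 0.6280
  σ(X1,X4) = 0.672 × 0.722 × 1.217 = 0.5905
  σ(X2,X3) = 0.624 × 1.174 × 1.676 = 1.2278
  σ(X2,X4) = 0.290 × 1.174 × 1.217 = 0.4143
  σ(X3,X4) = 0.478 × 1.676 × 1.217 = 0.9750
σ²_T = Σσ²ᵢ + 2·Σσ_ij = 6.1896 + 2 × 4.2959 = 14.7814
α = (4/3)·(1 − 6.1896/14.7814) = 0.775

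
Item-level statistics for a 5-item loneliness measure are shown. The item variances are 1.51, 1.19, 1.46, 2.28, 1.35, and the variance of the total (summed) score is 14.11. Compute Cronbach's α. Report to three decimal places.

Σσᵢ² = 1.51 + 1.19 + 1.46 + 2.28 + 1.35 = 7.79
α = (k/(k−1))·(1 − Σσᵢ²/total variance) = (5/4)·(1 − 7.79/14.11) = 0.560

Cronbach's α = 0.560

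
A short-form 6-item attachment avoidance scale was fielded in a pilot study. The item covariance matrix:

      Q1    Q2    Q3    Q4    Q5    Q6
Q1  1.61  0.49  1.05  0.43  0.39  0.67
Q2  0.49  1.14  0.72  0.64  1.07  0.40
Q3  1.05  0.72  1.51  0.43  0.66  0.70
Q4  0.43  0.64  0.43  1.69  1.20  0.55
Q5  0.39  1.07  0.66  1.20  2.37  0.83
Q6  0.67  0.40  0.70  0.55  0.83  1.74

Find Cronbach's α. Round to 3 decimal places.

α = 0.804

sum of item variances = 1.61 + 1.14 + 1.51 + 1.69 + 2.37 + 1.74 = 10.06
Σ_{i<j} σ_ij = 10.23
σ²_T = 10.06 + 2 × 10.23 = 30.52
α = (k/(k−1))·(1 − sum of item variances/σ²_T) = (6/5)·(1 − 10.06/30.52) = 0.804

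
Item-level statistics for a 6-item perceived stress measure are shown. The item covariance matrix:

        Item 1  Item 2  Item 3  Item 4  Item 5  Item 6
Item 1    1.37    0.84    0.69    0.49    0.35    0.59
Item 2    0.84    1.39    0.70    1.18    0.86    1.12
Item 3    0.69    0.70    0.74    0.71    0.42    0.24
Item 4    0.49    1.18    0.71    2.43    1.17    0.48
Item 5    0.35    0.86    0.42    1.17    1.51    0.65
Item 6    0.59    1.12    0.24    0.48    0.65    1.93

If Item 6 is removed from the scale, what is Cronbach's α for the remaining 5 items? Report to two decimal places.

Remaining items: Item 1, Item 2, Item 3, Item 4, Item 5 (k = 5).
ΣVar(i) = 1.37 + 1.39 + 0.74 + 2.43 + 1.51 = 7.44
total variance = 7.44 + 2 × 7.41 = 22.26
α (item deleted) = (5/4)·(1 − 7.44/22.26) = 0.83

Cronbach's α = 0.83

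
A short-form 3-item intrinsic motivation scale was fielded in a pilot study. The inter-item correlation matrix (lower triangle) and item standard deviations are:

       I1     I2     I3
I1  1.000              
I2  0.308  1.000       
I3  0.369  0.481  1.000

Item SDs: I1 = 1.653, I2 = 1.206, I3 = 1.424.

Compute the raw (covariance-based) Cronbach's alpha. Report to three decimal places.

Σσ²ᵢ = 1.653² + 1.206² + 1.424² = 6.2146
Covariances σ_ij = r_ij · s_i · s_j:
  σ(I1,I2) = 0.308 × 1.653 × 1.206 = 0.6140
  σ(I1,I3) = 0.369 × 1.653 × 1.424 = 0.8686
  σ(I2,I3) = 0.481 × 1.206 × 1.424 = 0.8260
σ²_T = Σσ²ᵢ + 2·Σσ_ij = 6.2146 + 2 × 2.3086 = 10.8318
α = (3/2)·(1 − 6.2146/10.8318) = 0.639

Cronbach's alpha = 0.639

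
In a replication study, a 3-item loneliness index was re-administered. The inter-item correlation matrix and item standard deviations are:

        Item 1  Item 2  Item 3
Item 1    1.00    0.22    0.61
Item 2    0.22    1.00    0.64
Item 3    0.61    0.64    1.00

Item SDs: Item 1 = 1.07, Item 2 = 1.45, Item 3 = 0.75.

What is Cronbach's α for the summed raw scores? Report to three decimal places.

Σσ²ᵢ = 1.07² + 1.45² + 0.75² = 3.8099
Covariances σ_ij = r_ij · s_i · s_j:
  σ(Item 1,Item 2) = 0.22 × 1.07 × 1.45 = 0.3413
  σ(Item 1,Item 3) = 0.61 × 1.07 × 0.75 = 0.4895
  σ(Item 2,Item 3) = 0.64 × 1.45 × 0.75 = 0.6960
σ²_T = Σσ²ᵢ + 2·Σσ_ij = 3.8099 + 2 × 1.5268 = 6.8635
α = (3/2)·(1 − 3.8099/6.8635) = 0.667

Cronbach's α = 0.667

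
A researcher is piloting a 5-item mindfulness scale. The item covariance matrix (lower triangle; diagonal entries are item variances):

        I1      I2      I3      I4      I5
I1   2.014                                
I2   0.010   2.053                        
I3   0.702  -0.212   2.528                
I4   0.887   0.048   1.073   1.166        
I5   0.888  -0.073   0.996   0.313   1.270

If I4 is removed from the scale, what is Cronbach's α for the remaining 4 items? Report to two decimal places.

Remaining items: I1, I2, I3, I5 (k = 4).
Σσ²ᵢ = 2.014 + 2.053 + 2.528 + 1.270 = 7.865
σ²_total = 7.865 + 2 × 2.311 = 12.487
α (item deleted) = (4/3)·(1 − 7.865/12.487) = 0.49

α = 0.49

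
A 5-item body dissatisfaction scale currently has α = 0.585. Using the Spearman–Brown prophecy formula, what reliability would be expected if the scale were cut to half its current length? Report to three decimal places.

Length factor m = 1/2
α' = m·α / (1 − (1−m)·α)
   = 1/2 × 0.585 / (1 − (1 − 1/2) × 0.585)
   = 0.2925 / 0.7075 = 0.413

predicted reliability = 0.413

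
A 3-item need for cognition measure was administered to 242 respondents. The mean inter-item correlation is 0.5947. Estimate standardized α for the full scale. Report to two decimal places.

Standardized α = k·r̄ / (1 + (k−1)·r̄) = 3 × 0.5947 / (1 + 2 × 0.5947)
  = 1.7841 / 2.1894 = 0.81

standardized α = 0.81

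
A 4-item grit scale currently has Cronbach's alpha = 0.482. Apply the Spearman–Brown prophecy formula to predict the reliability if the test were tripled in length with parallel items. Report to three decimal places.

predicted reliability = 0.736

Length factor m = 3
α' = m·α / (1 + (m−1)·α)
   = 3 × 0.482 / (1 + (3 − 1) × 0.482)
   = 1.4460 / 1.9640 = 0.736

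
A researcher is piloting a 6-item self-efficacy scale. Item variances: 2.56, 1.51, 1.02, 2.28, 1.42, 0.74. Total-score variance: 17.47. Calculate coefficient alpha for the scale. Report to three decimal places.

ΣVar(i) = 2.56 + 1.51 + 1.02 + 2.28 + 1.42 + 0.74 = 9.53
α = (k/(k−1))·(1 − ΣVar(i)/Var(T)) = (6/5)·(1 − 9.53/17.47) = 0.545

coefficient alpha = 0.545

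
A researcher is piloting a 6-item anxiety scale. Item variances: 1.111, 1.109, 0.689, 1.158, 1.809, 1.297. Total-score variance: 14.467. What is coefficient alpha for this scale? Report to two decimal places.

coefficient alpha = 0.61

sum of item variances = 1.111 + 1.109 + 0.689 + 1.158 + 1.809 + 1.297 = 7.173
α = (k/(k−1))·(1 − sum of item variances/total variance) = (6/5)·(1 − 7.173/14.467) = 0.61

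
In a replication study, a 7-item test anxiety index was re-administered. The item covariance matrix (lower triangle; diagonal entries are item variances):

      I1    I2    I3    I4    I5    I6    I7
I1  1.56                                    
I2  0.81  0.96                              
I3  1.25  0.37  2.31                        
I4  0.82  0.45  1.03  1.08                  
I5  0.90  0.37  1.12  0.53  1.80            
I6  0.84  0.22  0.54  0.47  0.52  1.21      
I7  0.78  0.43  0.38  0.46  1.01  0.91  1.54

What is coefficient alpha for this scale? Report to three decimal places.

Σσ²ᵢ = 1.56 + 0.96 + 2.31 + 1.08 + 1.80 + 1.21 + 1.54 = 10.46
Σ_{i<j} σ_ij = 14.21
total variance = 10.46 + 2 × 14.21 = 38.88
α = (k/(k−1))·(1 − Σσ²ᵢ/total variance) = (7/6)·(1 − 10.46/38.88) = 0.853

α = 0.853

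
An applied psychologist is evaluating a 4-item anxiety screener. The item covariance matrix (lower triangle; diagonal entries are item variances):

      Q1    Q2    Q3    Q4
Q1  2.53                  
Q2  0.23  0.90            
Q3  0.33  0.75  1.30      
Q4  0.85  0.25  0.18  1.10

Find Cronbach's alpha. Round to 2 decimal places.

Cronbach's alpha = 0.63

Σσ²ᵢ = 2.53 + 0.90 + 1.30 + 1.10 = 5.83
Sum of off-diagonal covariances = 2.59
σ²_T = 5.83 + 2 × 2.59 = 11.01
α = (k/(k−1))·(1 − Σσ²ᵢ/σ²_T) = (4/3)·(1 − 5.83/11.01) = 0.63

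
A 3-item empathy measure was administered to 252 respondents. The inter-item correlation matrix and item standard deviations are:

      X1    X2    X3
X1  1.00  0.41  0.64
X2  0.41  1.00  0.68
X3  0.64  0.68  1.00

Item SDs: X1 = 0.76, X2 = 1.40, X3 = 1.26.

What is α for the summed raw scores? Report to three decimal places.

Σσ²ᵢ = 0.76² + 1.40² + 1.26² = 4.1252
Covariances σ_ij = r_ij · s_i · s_j:
  σ(X1,X2) = 0.41 × 0.76 × 1.40 = 0.4362
  σ(X1,X3) = 0.64 × 0.76 × 1.26 = 0.6129
  σ(X2,X3) = 0.68 × 1.40 × 1.26 = 1.1995
σ²_T = Σσ²ᵢ + 2·Σσ_ij = 4.1252 + 2 × 2.2486 = 8.6224
α = (3/2)·(1 − 4.1252/8.6224) = 0.782

α = 0.782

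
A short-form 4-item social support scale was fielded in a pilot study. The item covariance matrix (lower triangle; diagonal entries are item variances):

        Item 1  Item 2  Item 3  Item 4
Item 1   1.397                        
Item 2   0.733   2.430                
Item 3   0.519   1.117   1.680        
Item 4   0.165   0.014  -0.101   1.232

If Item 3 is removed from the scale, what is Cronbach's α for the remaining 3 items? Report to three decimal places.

Remaining items: Item 1, Item 2, Item 4 (k = 3).
ΣVar(i) = 1.397 + 2.430 + 1.232 = 5.059
total variance = 5.059 + 2 × 0.912 = 6.883
α (item deleted) = (3/2)·(1 − 5.059/6.883) = 0.398

α = 0.398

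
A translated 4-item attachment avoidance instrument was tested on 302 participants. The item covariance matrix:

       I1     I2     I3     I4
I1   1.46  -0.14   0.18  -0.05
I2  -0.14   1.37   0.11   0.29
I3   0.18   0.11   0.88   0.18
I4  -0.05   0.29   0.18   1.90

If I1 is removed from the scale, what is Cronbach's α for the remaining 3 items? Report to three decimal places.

Remaining items: I2, I3, I4 (k = 3).
sum of item variances = 1.37 + 0.88 + 1.90 = 4.15
total variance = 4.15 + 2 × 0.58 = 5.31
α (item deleted) = (3/2)·(1 − 4.15/5.31) = 0.328

α = 0.328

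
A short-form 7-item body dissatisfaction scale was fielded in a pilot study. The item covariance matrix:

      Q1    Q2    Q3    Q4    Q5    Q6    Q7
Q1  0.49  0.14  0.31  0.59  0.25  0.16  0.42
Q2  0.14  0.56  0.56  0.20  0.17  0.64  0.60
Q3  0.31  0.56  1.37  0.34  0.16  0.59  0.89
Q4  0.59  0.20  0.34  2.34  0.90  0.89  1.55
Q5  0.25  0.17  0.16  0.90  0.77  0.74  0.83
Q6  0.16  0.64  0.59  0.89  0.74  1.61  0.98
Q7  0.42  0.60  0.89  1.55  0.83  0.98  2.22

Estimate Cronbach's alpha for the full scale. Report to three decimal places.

ΣVar(i) = 0.49 + 0.56 + 1.37 + 2.34 + 0.77 + 1.61 + 2.22 = 9.36
Sum of the distinct covariances = 11.91
total variance = 9.36 + 2 × 11.91 = 33.18
α = (k/(k−1))·(1 − ΣVar(i)/total variance) = (7/6)·(1 − 9.36/33.18) = 0.838

α = 0.838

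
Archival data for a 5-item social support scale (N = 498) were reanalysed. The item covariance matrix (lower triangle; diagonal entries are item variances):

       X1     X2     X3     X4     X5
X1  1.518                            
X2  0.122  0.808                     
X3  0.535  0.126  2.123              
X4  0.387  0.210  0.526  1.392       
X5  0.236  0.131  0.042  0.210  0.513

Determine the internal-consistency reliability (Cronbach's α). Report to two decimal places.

Σσ²ᵢ = 1.518 + 0.808 + 2.123 + 1.392 + 0.513 = 6.354
Sum of off-diagonal covariances = 2.525
total variance = 6.354 + 2 × 2.525 = 11.404
α = (k/(k−1))·(1 − Σσ²ᵢ/total variance) = (5/4)·(1 − 6.354/11.404) = 0.55

Cronbach's α = 0.55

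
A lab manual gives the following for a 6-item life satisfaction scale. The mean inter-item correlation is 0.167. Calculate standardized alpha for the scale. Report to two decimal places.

Standardized α = k·r̄ / (1 + (k−1)·r̄) = 6 × 0.167 / (1 + 5 × 0.167)
  = 1.0020 / 1.8350 = 0.55

α = 0.55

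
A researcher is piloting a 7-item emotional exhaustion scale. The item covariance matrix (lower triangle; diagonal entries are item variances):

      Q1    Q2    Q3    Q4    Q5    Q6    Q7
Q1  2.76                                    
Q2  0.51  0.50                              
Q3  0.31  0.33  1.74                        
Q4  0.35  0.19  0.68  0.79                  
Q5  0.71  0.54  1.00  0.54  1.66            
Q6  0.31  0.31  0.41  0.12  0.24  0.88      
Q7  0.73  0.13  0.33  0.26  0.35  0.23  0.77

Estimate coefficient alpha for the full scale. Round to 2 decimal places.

ΣVar(i) = 2.76 + 0.50 + 1.74 + 0.79 + 1.66 + 0.88 + 0.77 = 9.10
Sum of the distinct covariances = 8.58
Var(T) = 9.10 + 2 × 8.58 = 26.26
α = (k/(k−1))·(1 − ΣVar(i)/Var(T)) = (7/6)·(1 − 9.10/26.26) = 0.76

α = 0.76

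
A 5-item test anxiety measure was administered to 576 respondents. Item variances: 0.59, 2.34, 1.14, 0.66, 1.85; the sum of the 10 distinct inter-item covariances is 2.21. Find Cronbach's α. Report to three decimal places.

α = 0.502

ΣVar(i) = 0.59 + 2.34 + 1.14 + 0.66 + 1.85 = 6.58
Sum of distinct covariances = 2.21
σ²_total = ΣVar(i) + 2·Σcov = 6.58 + 2 × 2.21 = 11.00
α = (5/4)·(1 − 6.58/11.00) = 0.502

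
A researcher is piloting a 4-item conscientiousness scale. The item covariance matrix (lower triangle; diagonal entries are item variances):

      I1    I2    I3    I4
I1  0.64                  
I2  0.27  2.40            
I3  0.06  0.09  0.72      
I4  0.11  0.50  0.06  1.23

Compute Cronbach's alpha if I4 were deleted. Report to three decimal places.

Remaining items: I1, I2, I3 (k = 3).
ΣVar(i) = 0.64 + 2.40 + 0.72 = 3.76
σ²_T = 3.76 + 2 × 0.42 = 4.60
α (item deleted) = (3/2)·(1 − 3.76/4.60) = 0.274

α = 0.274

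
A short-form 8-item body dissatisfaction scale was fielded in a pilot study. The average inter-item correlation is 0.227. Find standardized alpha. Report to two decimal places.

α = 0.70

Standardized α = k·r̄ / (1 + (k−1)·r̄) = 8 × 0.227 / (1 + 7 × 0.227)
  = 1.8160 / 2.5890 = 0.70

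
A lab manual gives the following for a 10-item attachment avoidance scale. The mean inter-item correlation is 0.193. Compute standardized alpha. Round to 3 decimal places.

α = 0.705

Standardized α = k·r̄ / (1 + (k−1)·r̄) = 10 × 0.193 / (1 + 9 × 0.193)
  = 1.9300 / 2.7370 = 0.705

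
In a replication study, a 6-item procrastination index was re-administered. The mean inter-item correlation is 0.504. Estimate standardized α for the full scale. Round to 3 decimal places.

Standardized α = k·r̄ / (1 + (k−1)·r̄) = 6 × 0.504 / (1 + 5 × 0.504)
  = 3.0240 / 3.5200 = 0.859

standardized α = 0.859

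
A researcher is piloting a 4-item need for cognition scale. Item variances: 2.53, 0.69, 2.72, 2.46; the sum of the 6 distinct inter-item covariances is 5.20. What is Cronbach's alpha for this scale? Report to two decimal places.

sum of item variances = 2.53 + 0.69 + 2.72 + 2.46 = 8.40
Sum of distinct covariances = 5.20
total variance = sum of item variances + 2·Σcov = 8.40 + 2 × 5.20 = 18.80
α = (4/3)·(1 − 8.40/18.80) = 0.74

Cronbach's alpha = 0.74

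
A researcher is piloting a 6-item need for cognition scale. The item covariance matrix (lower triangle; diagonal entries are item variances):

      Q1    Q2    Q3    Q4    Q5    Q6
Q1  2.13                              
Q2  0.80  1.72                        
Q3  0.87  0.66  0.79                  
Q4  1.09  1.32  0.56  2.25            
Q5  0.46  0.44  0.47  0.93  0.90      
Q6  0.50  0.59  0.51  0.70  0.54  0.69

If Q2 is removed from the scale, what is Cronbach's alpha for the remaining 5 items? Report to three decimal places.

α = 0.828

Remaining items: Q1, Q3, Q4, Q5, Q6 (k = 5).
sum of item variances = 2.13 + 0.79 + 2.25 + 0.90 + 0.69 = 6.76
σ²_T = 6.76 + 2 × 6.63 = 20.02
α (item deleted) = (5/4)·(1 − 6.76/20.02) = 0.828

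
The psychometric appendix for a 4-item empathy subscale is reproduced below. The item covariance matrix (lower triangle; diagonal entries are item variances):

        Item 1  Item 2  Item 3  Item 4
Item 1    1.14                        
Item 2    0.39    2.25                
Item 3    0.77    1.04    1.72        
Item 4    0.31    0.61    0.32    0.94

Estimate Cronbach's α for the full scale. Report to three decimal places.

Σσ²ᵢ = 1.14 + 2.25 + 1.72 + 0.94 = 6.05
Σ_{i<j} σ_ij = 3.44
σ²_total = 6.05 + 2 × 3.44 = 12.93
α = (k/(k−1))·(1 − Σσ²ᵢ/σ²_total) = (4/3)·(1 − 6.05/12.93) = 0.709

α = 0.709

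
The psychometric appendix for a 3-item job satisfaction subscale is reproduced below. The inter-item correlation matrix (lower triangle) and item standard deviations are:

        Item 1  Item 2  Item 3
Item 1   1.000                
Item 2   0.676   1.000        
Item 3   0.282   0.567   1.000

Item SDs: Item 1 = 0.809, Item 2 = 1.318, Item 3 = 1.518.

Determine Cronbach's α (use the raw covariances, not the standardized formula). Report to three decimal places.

Σσ²ᵢ = 0.809² + 1.318² + 1.518² = 4.6959
Covariances σ_ij = r_ij · s_i · s_j:
  σ(Item 1,Item 2) = 0.676 × 0.809 × 1.318 = 0.7208
  σ(Item 1,Item 3) = 0.282 × 0.809 × 1.518 = 0.3463
  σ(Item 2,Item 3) = 0.567 × 1.318 × 1.518 = 1.1344
σ²_T = Σσ²ᵢ + 2·Σσ_ij = 4.6959 + 2 × 2.2015 = 9.0989
α = (3/2)·(1 − 4.6959/9.0989) = 0.726

Cronbach's α = 0.726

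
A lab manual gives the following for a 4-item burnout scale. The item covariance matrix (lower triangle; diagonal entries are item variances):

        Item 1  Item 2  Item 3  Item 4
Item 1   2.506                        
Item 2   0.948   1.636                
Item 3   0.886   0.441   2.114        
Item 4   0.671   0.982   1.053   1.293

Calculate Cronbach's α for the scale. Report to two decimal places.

α = 0.76

Σσᵢ² = 2.506 + 1.636 + 2.114 + 1.293 = 7.549
Sum of the distinct covariances = 4.981
Var(T) = 7.549 + 2 × 4.981 = 17.511
α = (k/(k−1))·(1 − Σσᵢ²/Var(T)) = (4/3)·(1 − 7.549/17.511) = 0.76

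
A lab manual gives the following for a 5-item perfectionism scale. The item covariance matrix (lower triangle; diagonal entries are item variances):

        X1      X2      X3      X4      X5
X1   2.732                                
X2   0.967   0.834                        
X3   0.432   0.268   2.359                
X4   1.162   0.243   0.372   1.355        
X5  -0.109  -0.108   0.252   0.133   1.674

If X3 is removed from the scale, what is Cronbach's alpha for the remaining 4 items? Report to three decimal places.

Remaining items: X1, X2, X4, X5 (k = 4).
Σσᵢ² = 2.732 + 0.834 + 1.355 + 1.674 = 6.595
σ²_T = 6.595 + 2 × 2.288 = 11.171
α (item deleted) = (4/3)·(1 − 6.595/11.171) = 0.546

Cronbach's alpha = 0.546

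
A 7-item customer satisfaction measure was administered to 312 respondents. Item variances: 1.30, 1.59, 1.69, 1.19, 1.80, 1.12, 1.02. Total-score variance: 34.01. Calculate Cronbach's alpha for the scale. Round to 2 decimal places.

Cronbach's alpha = 0.83

ΣVar(i) = 1.30 + 1.59 + 1.69 + 1.19 + 1.80 + 1.12 + 1.02 = 9.71
α = (k/(k−1))·(1 − ΣVar(i)/total variance) = (7/6)·(1 − 9.71/34.01) = 0.83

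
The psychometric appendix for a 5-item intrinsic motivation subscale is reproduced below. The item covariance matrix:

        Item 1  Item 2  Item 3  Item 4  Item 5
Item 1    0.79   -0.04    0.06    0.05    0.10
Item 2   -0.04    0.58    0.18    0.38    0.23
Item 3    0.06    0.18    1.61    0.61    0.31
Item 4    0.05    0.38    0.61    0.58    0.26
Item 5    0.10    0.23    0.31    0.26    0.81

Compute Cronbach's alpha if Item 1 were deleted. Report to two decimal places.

α = 0.70

Remaining items: Item 2, Item 3, Item 4, Item 5 (k = 4).
Σσᵢ² = 0.58 + 1.61 + 0.58 + 0.81 = 3.58
total variance = 3.58 + 2 × 1.97 = 7.52
α (item deleted) = (4/3)·(1 − 3.58/7.52) = 0.70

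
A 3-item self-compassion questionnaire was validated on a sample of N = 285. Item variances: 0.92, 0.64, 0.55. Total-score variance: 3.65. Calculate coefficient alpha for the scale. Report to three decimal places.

α = 0.633

ΣVar(i) = 0.92 + 0.64 + 0.55 = 2.11
α = (k/(k−1))·(1 − ΣVar(i)/σ²_total) = (3/2)·(1 − 2.11/3.65) = 0.633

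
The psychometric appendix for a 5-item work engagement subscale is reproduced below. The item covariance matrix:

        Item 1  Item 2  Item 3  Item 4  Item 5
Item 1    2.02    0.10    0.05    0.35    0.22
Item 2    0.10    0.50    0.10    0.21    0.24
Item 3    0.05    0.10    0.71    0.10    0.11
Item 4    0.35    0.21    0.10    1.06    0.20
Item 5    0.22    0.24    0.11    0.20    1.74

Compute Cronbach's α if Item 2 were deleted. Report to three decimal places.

Remaining items: Item 1, Item 3, Item 4, Item 5 (k = 4).
Σσᵢ² = 2.02 + 0.71 + 1.06 + 1.74 = 5.53
total variance = 5.53 + 2 × 1.03 = 7.59
α (item deleted) = (4/3)·(1 − 5.53/7.59) = 0.362

Cronbach's α = 0.362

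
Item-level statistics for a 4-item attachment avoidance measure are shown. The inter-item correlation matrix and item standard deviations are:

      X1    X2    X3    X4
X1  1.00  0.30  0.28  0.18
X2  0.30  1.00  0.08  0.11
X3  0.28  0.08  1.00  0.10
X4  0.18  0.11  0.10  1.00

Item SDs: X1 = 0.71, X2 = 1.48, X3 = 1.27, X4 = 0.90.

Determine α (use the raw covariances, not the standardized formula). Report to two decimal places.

Σσ²ᵢ = 0.71² + 1.48² + 1.27² + 0.90² = 5.1174
Covariances σ_ij = r_ij · s_i · s_j:
  σ(X1,X2) = 0.30 × 0.71 × 1.48 = 0.3152
  σ(X1,X3) = 0.28 × 0.71 × 1.27 = 0.2525
  σ(X1,X4) = 0.18 × 0.71 × 0.90 = 0.1150
  σ(X2,X3) = 0.08 × 1.48 × 1.27 = 0.1504
  σ(X2,X4) = 0.11 × 1.48 × 0.90 = 0.1465
  σ(X3,X4) = 0.10 × 1.27 × 0.90 = 0.1143
σ²_T = Σσ²ᵢ + 2·Σσ_ij = 5.1174 + 2 × 1.0939 = 7.3052
α = (4/3)·(1 − 5.1174/7.3052) = 0.40

α = 0.40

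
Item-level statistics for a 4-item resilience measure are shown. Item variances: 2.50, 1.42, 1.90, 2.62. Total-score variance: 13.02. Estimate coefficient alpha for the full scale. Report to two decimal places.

Σσ²ᵢ = 2.50 + 1.42 + 1.90 + 2.62 = 8.44
α = (k/(k−1))·(1 − Σσ²ᵢ/σ²_T) = (4/3)·(1 − 8.44/13.02) = 0.47

α = 0.47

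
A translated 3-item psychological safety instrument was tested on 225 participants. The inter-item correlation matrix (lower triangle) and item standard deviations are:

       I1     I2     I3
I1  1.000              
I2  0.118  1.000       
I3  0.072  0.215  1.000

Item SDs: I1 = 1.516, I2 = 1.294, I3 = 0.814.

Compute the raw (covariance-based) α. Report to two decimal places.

Σσ²ᵢ = 1.516² + 1.294² + 0.814² = 4.6353
Covariances σ_ij = r_ij · s_i · s_j:
  σ(I1,I2) = 0.118 × 1.516 × 1.294 = 0.2315
  σ(I1,I3) = 0.072 × 1.516 × 0.814 = 0.0888
  σ(I2,I3) = 0.215 × 1.294 × 0.814 = 0.2265
σ²_T = Σσ²ᵢ + 2·Σσ_ij = 4.6353 + 2 × 0.5468 = 5.7289
α = (3/2)·(1 − 4.6353/5.7289) = 0.29

α = 0.29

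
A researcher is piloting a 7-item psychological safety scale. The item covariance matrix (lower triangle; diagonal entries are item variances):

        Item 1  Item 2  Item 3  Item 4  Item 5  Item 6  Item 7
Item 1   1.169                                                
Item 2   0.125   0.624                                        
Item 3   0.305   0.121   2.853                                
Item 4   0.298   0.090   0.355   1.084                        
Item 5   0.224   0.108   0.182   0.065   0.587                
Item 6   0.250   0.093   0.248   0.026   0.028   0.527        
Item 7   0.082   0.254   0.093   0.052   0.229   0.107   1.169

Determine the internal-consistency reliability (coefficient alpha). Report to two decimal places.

α = 0.53

sum of item variances = 1.169 + 0.624 + 2.853 + 1.084 + 0.587 + 0.527 + 1.169 = 8.013
Sum of the distinct covariances = 3.335
σ²_T = 8.013 + 2 × 3.335 = 14.683
α = (k/(k−1))·(1 − sum of item variances/σ²_T) = (7/6)·(1 − 8.013/14.683) = 0.53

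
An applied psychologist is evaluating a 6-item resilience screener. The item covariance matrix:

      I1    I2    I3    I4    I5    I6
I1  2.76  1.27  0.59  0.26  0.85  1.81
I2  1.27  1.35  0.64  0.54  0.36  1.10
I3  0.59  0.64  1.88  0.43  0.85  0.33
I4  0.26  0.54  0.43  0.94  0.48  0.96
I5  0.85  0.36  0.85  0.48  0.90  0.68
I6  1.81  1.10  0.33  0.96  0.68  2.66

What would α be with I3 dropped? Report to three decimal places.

Remaining items: I1, I2, I4, I5, I6 (k = 5).
ΣVar(i) = 2.76 + 1.35 + 0.94 + 0.90 + 2.66 = 8.61
σ²_T = 8.61 + 2 × 8.31 = 25.23
α (item deleted) = (5/4)·(1 − 8.61/25.23) = 0.823

α = 0.823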